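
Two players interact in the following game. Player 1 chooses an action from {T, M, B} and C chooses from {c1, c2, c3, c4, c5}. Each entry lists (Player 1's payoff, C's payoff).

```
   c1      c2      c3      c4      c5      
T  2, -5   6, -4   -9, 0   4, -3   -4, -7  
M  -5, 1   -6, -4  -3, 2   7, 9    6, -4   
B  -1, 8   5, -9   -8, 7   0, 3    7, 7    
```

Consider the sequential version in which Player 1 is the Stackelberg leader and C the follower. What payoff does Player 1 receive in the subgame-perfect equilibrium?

Work backward from C's decision.
- T: C compares -5, -4, 0, -3, -7 and picks c3; Player 1 would get -9.
- M: C compares 1, -4, 2, 9, -4 and picks c4; Player 1 would get 7.
- B: C compares 8, -9, 7, 3, 7 and picks c1; Player 1 would get -1.
Player 1's induced payoffs are -9, 7, -1, so Player 1 commits to M. Subgame-perfect outcome: (M, c4) with payoffs (7, 9).

7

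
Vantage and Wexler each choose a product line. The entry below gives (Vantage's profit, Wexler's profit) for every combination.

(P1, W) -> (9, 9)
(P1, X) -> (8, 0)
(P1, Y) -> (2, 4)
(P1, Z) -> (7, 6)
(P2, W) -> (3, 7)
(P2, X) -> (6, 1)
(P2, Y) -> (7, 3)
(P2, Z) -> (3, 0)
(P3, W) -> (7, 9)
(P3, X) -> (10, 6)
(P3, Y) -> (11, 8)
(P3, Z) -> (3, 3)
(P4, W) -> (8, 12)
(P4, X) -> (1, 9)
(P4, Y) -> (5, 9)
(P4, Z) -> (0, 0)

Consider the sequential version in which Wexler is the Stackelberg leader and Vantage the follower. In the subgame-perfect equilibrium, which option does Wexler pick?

W

Solve by backward induction (Wexler leads).
- W: Vantage compares 9, 3, 7, 8 and picks P1; Wexler would get 9.
- X: Vantage compares 8, 6, 10, 1 and picks P3; Wexler would get 6.
- Y: Vantage compares 2, 7, 11, 5 and picks P3; Wexler would get 8.
- Z: Vantage compares 7, 3, 3, 0 and picks P1; Wexler would get 6.
Among 9, 6, 8, 6, the best is 9 at W. Subgame-perfect outcome: (P1, W) with payoffs (9, 9).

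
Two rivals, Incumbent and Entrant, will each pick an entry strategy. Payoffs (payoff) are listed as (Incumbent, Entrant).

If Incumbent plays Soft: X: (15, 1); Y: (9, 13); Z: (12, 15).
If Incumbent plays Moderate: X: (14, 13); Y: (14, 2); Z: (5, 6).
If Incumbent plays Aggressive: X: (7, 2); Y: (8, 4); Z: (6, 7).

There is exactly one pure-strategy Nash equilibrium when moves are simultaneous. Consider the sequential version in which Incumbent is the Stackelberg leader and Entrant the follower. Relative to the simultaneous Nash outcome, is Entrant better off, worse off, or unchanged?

worse off

Solve by backward induction (Incumbent leads).
- Soft → Entrant plays Z (best of 1, 13, 15); Incumbent gets 12.
- Moderate → Entrant plays X (best of 13, 2, 6); Incumbent gets 14.
- Aggressive → Entrant plays Z (best of 2, 4, 7); Incumbent gets 6.
Maximizing over 12, 14, 6, Incumbent chooses Moderate. Subgame-perfect outcome: (Moderate, X) with payoffs (14, 13).
Under simultaneous play:
Incumbent's best replies: X→Soft; Y→Moderate; Z→Soft.
Entrant's best replies: Soft→Z; Moderate→X; Aggressive→Z.
The unique mutual best reply is (Soft, Z), giving (12, 15).
Entrant earns 13 sequentially versus 15 at the Nash outcome: worse off.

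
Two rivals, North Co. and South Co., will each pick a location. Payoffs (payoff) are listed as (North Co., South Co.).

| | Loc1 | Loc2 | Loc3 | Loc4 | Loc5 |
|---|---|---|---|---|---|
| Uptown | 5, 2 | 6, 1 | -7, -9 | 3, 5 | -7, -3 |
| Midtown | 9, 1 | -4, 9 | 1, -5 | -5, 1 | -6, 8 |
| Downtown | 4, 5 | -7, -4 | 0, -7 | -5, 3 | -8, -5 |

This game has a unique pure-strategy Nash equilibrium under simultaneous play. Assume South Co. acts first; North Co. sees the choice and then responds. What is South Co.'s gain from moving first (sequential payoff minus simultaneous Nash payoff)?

Work backward from North Co.'s decision.
- Loc1: BR = Midtown, leader payoff 1.
- Loc2: BR = Uptown, leader payoff 1.
- Loc3: BR = Midtown, leader payoff -5.
- Loc4: BR = Uptown, leader payoff 5.
- Loc5: BR = Midtown, leader payoff 8.
Maximizing over 1, 1, -5, 5, 8, South Co. chooses Loc5. Subgame-perfect outcome: (Midtown, Loc5) with payoffs (-6, 8).
Under simultaneous play:
North Co.'s best replies: Loc1→Midtown; Loc2→Uptown; Loc3→Midtown; Loc4→Uptown; Loc5→Midtown.
South Co.'s best replies: Uptown→Loc4; Midtown→Loc2; Downtown→Loc1.
The unique mutual best reply is (Uptown, Loc4), giving (3, 5).
South Co.'s commitment gain: 8 − 5 = 3.

3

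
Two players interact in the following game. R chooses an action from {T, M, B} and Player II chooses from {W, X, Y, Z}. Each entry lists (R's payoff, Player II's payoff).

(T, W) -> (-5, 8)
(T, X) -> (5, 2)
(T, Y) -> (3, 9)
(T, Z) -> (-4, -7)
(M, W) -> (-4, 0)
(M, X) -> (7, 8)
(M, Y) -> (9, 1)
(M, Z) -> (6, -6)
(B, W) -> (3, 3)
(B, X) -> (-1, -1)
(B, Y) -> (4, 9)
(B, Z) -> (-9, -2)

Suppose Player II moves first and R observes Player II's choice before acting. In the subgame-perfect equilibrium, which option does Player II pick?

X

R best-responds to each possible Player II move:
- W → R plays B (best of -5, -4, 3); Player II gets 3.
- X → R plays M (best of 5, 7, -1); Player II gets 8.
- Y → R plays M (best of 3, 9, 4); Player II gets 1.
- Z → R plays M (best of -4, 6, -9); Player II gets -6.
Maximizing over 3, 8, 1, -6, Player II chooses X. Subgame-perfect outcome: (M, X) with payoffs (7, 8).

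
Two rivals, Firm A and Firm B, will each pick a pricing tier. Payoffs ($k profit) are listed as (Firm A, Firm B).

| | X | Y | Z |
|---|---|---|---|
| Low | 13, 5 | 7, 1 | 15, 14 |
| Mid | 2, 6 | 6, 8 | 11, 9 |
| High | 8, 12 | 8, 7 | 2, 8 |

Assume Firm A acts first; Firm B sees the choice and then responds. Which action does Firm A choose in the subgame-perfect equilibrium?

Work backward from Firm B's decision.
- Low: Firm B compares 5, 1, 14 and picks Z; Firm A would get 15.
- Mid: Firm B compares 6, 8, 9 and picks Z; Firm A would get 11.
- High: Firm B compares 12, 7, 8 and picks X; Firm A would get 8.
Firm A's induced payoffs are 15, 11, 8, so Firm A commits to Low. Subgame-perfect outcome: (Low, Z) with payoffs (15, 14).

Low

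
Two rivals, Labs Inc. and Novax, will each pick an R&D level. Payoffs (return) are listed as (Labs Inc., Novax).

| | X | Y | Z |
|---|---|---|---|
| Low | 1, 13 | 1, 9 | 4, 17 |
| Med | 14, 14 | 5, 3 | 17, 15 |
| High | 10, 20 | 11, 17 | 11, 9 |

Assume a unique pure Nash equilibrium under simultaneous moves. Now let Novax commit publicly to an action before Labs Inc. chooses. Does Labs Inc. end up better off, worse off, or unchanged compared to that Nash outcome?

Solve by backward induction (Novax leads).
- X → Labs Inc. plays Med (best of 1, 14, 10); Novax gets 14.
- Y → Labs Inc. plays High (best of 1, 5, 11); Novax gets 17.
- Z → Labs Inc. plays Med (best of 4, 17, 11); Novax gets 15.
Novax's induced payoffs are 14, 17, 15, so Novax commits to Y. Subgame-perfect outcome: (High, Y) with payoffs (11, 17).
Now find the simultaneous Nash equilibrium.
Labs Inc.'s best replies: X→Med; Y→High; Z→Med.
Novax's best replies: Low→Z; Med→Z; High→X.
Only (Med, Z) has each player best-responding; Nash payoffs (17, 15).
Labs Inc. earns 11 sequentially versus 17 at the Nash outcome: worse off.

worse off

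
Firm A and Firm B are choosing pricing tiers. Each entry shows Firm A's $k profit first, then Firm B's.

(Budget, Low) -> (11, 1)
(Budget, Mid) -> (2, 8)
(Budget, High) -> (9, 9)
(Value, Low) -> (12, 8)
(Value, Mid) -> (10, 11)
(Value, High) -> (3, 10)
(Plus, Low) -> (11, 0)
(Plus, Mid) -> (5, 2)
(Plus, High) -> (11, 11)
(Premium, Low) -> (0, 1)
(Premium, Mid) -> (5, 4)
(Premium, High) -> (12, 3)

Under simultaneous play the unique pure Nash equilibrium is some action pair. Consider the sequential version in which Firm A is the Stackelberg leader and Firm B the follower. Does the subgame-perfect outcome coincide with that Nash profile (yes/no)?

Firm B best-responds to each possible Firm A move:
- Budget → Firm B plays High (best of 1, 8, 9); Firm A gets 9.
- Value → Firm B plays Mid (best of 8, 11, 10); Firm A gets 10.
- Plus → Firm B plays High (best of 0, 2, 11); Firm A gets 11.
- Premium → Firm B plays Mid (best of 1, 4, 3); Firm A gets 5.
Maximizing over 9, 10, 11, 5, Firm A chooses Plus. Subgame-perfect outcome: (Plus, High) with payoffs (11, 11).
Under simultaneous play:
Firm A's best replies: Low→Value; Mid→Value; High→Premium.
Firm B's best replies: Budget→High; Value→Mid; Plus→High; Premium→Mid.
The unique mutual best reply is (Value, Mid), giving (10, 11).
Sequential outcome (Plus, High) differs from the Nash profile (Value, Mid).

no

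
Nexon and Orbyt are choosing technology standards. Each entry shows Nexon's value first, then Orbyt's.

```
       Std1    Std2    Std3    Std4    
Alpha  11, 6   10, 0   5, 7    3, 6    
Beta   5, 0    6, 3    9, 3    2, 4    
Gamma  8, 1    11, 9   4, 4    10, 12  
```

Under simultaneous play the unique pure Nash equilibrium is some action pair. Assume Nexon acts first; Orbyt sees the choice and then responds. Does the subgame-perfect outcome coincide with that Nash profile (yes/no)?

yes

Work backward from Orbyt's decision.
- Alpha: BR = Std3, leader payoff 5.
- Beta: BR = Std4, leader payoff 2.
- Gamma: BR = Std4, leader payoff 10.
Maximizing over 5, 2, 10, Nexon chooses Gamma. Subgame-perfect outcome: (Gamma, Std4) with payoffs (10, 12).
Under simultaneous play:
Nexon's best replies: Std1→Alpha; Std2→Gamma; Std3→Beta; Std4→Gamma.
Orbyt's best replies: Alpha→Std3; Beta→Std4; Gamma→Std4.
Only (Gamma, Std4) has each player best-responding; Nash payoffs (10, 12).
Sequential outcome (Gamma, Std4) coincides with the Nash profile (Gamma, Std4).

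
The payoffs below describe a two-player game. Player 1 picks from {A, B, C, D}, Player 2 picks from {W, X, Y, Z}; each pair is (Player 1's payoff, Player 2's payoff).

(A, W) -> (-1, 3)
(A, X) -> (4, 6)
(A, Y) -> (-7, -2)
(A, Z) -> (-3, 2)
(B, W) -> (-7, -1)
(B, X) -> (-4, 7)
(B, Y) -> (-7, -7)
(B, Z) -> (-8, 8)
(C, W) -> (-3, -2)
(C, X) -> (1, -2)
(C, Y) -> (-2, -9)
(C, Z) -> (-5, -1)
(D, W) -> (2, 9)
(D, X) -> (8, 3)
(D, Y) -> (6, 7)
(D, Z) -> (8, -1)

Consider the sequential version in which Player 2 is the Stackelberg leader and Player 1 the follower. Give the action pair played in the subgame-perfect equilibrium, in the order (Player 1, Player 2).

Solve by backward induction (Player 2 leads).
- W → Player 1 plays D (best of -1, -7, -3, 2); Player 2 gets 9.
- X → Player 1 plays D (best of 4, -4, 1, 8); Player 2 gets 3.
- Y → Player 1 plays D (best of -7, -7, -2, 6); Player 2 gets 7.
- Z → Player 1 plays D (best of -3, -8, -5, 8); Player 2 gets -1.
Maximizing over 9, 3, 7, -1, Player 2 chooses W. Subgame-perfect outcome: (D, W) with payoffs (2, 9).

(D, W)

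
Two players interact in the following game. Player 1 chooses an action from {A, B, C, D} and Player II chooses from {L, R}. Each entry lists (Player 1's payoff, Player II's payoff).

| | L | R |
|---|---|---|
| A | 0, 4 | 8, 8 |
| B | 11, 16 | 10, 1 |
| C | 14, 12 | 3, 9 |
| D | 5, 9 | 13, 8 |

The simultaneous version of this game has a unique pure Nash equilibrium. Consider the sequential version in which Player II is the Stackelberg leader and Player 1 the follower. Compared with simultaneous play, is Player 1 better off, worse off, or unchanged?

unchanged

Work backward from Player 1's decision.
- L: BR = C, leader payoff 12.
- R: BR = D, leader payoff 8.
Maximizing over 12, 8, Player II chooses L. Subgame-perfect outcome: (C, L) with payoffs (14, 12).
For the simultaneous game, intersect best replies.
Player 1's best replies: L→C; R→D.
Player II's best replies: A→R; B→L; C→L; D→L.
Only (C, L) has each player best-responding; Nash payoffs (14, 12).
Player 1 earns 14 sequentially versus 14 at the Nash outcome: unchanged.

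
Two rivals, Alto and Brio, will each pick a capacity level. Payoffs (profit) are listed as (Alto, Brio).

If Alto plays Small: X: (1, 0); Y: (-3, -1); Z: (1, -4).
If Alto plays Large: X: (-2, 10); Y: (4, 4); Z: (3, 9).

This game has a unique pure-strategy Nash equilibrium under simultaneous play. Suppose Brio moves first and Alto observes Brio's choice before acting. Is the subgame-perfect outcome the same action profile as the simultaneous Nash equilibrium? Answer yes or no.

no

Alto best-responds to each possible Brio move:
- X: Alto compares 1, -2 and picks Small; Brio would get 0.
- Y: Alto compares -3, 4 and picks Large; Brio would get 4.
- Z: Alto compares 1, 3 and picks Large; Brio would get 9.
Among 0, 4, 9, the best is 9 at Z. Subgame-perfect outcome: (Large, Z) with payoffs (3, 9).
Under simultaneous play:
Alto's best replies: X→Small; Y→Large; Z→Large.
Brio's best replies: Small→X; Large→X.
The unique mutual best reply is (Small, X), giving (1, 0).
Sequential outcome (Large, Z) differs from the Nash profile (Small, X).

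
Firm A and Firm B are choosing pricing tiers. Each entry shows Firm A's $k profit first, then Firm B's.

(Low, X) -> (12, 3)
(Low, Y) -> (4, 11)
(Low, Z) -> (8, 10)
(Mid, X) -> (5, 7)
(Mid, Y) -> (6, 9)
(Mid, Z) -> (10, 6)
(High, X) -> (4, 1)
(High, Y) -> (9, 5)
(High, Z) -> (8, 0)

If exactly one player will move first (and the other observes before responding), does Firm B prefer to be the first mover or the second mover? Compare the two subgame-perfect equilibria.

If Firm A leads: Firm B's best replies are Low→Y, Mid→Y, High→Y; Firm A's induced payoffs 4, 6, 9; outcome (High, Y), payoffs (9, 5).
If Firm B leads: Firm A's best replies are X→Low, Y→High, Z→Mid; Firm B's induced payoffs 3, 5, 6; outcome (Mid, Z), payoffs (10, 6).
Firm B gets 6 moving first and 5 moving second, so Firm B prefers to move first.

first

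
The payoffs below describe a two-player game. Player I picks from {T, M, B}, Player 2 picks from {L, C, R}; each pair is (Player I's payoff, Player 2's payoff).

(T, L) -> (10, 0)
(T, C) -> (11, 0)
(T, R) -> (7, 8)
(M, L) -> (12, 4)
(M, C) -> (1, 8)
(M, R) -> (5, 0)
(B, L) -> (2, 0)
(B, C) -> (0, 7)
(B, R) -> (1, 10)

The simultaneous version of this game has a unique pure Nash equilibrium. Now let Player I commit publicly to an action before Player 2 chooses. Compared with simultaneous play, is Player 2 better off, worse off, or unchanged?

Player 2 best-responds to each possible Player I move:
- T: Player 2 compares 0, 0, 8 and picks R; Player I would get 7.
- M: Player 2 compares 4, 8, 0 and picks C; Player I would get 1.
- B: Player 2 compares 0, 7, 10 and picks R; Player I would get 1.
Player I's induced payoffs are 7, 1, 1, so Player I commits to T. Subgame-perfect outcome: (T, R) with payoffs (7, 8).
Now find the simultaneous Nash equilibrium.
Player I's best replies: L→M; C→T; R→T.
Player 2's best replies: T→R; M→C; B→R.
The unique mutual best reply is (T, R), giving (7, 8).
Player 2 earns 8 sequentially versus 8 at the Nash outcome: unchanged.

unchanged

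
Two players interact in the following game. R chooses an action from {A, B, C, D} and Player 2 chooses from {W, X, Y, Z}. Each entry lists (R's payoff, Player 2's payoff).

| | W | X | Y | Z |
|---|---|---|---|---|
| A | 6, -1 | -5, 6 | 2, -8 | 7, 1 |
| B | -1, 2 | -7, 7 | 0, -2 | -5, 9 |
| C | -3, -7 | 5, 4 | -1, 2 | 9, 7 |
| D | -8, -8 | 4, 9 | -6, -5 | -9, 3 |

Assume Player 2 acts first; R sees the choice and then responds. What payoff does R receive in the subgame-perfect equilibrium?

Solve by backward induction (Player 2 leads).
- W: BR = A, leader payoff -1.
- X: BR = C, leader payoff 4.
- Y: BR = A, leader payoff -8.
- Z: BR = C, leader payoff 7.
Maximizing over -1, 4, -8, 7, Player 2 chooses Z. Subgame-perfect outcome: (C, Z) with payoffs (9, 7).

9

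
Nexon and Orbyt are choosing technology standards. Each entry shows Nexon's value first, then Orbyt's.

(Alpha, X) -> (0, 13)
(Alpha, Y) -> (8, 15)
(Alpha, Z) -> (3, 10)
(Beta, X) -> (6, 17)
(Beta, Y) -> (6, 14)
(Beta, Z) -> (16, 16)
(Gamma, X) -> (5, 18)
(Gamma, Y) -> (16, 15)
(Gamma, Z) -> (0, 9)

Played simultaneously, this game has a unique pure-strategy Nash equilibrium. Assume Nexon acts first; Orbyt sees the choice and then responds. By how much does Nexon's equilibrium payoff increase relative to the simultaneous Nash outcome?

2

Work backward from Orbyt's decision.
- Alpha → Orbyt plays Y (best of 13, 15, 10); Nexon gets 8.
- Beta → Orbyt plays X (best of 17, 14, 16); Nexon gets 6.
- Gamma → Orbyt plays X (best of 18, 15, 9); Nexon gets 5.
Nexon's induced payoffs are 8, 6, 5, so Nexon commits to Alpha. Subgame-perfect outcome: (Alpha, Y) with payoffs (8, 15).
For the simultaneous game, intersect best replies.
Nexon's best replies: X→Beta; Y→Gamma; Z→Beta.
Orbyt's best replies: Alpha→Y; Beta→X; Gamma→X.
Only (Beta, X) has each player best-responding; Nash payoffs (6, 17).
Nexon's commitment gain: 8 − 6 = 2.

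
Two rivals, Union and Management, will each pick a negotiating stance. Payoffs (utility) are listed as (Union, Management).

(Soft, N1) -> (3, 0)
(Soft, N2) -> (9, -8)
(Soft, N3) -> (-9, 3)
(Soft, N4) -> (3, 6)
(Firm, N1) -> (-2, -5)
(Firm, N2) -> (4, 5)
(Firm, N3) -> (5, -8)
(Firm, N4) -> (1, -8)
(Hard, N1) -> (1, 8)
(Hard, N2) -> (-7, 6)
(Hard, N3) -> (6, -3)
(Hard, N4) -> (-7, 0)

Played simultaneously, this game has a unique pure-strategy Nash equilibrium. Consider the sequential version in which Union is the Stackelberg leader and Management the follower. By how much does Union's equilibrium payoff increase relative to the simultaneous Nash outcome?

Backward induction with Union moving first.
- Soft → Management plays N4 (best of 0, -8, 3, 6); Union gets 3.
- Firm → Management plays N2 (best of -5, 5, -8, -8); Union gets 4.
- Hard → Management plays N1 (best of 8, 6, -3, 0); Union gets 1.
Maximizing over 3, 4, 1, Union chooses Firm. Subgame-perfect outcome: (Firm, N2) with payoffs (4, 5).
Now find the simultaneous Nash equilibrium.
Union's best replies: N1→Soft; N2→Soft; N3→Hard; N4→Soft.
Management's best replies: Soft→N4; Firm→N2; Hard→N1.
Only (Soft, N4) has each player best-responding; Nash payoffs (3, 6).
Union's commitment gain: 4 − 3 = 1.

1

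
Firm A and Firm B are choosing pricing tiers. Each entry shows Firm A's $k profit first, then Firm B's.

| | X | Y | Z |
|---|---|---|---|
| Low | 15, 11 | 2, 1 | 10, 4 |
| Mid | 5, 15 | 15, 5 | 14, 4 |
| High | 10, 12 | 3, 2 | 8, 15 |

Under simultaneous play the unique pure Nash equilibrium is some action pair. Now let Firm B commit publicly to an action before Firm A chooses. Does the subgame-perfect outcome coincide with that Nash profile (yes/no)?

yes

Work backward from Firm A's decision.
- X: Firm A compares 15, 5, 10 and picks Low; Firm B would get 11.
- Y: Firm A compares 2, 15, 3 and picks Mid; Firm B would get 5.
- Z: Firm A compares 10, 14, 8 and picks Mid; Firm B would get 4.
Maximizing over 11, 5, 4, Firm B chooses X. Subgame-perfect outcome: (Low, X) with payoffs (15, 11).
Under simultaneous play:
Firm A's best replies: X→Low; Y→Mid; Z→Mid.
Firm B's best replies: Low→X; Mid→X; High→Z.
The unique mutual best reply is (Low, X), giving (15, 11).
Sequential outcome (Low, X) coincides with the Nash profile (Low, X).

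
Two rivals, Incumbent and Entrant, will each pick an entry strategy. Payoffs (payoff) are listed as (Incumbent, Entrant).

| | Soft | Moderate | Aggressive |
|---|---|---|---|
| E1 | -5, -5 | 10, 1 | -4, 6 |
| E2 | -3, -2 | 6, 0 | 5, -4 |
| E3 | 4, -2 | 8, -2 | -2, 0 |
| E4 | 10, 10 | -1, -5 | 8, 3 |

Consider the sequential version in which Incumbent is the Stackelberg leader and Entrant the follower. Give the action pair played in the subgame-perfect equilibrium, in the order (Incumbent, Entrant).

(E4, Soft)

Backward induction with Incumbent moving first.
- E1 → Entrant plays Aggressive (best of -5, 1, 6); Incumbent gets -4.
- E2 → Entrant plays Moderate (best of -2, 0, -4); Incumbent gets 6.
- E3 → Entrant plays Aggressive (best of -2, -2, 0); Incumbent gets -2.
- E4 → Entrant plays Soft (best of 10, -5, 3); Incumbent gets 10.
Incumbent's induced payoffs are -4, 6, -2, 10, so Incumbent commits to E4. Subgame-perfect outcome: (E4, Soft) with payoffs (10, 10).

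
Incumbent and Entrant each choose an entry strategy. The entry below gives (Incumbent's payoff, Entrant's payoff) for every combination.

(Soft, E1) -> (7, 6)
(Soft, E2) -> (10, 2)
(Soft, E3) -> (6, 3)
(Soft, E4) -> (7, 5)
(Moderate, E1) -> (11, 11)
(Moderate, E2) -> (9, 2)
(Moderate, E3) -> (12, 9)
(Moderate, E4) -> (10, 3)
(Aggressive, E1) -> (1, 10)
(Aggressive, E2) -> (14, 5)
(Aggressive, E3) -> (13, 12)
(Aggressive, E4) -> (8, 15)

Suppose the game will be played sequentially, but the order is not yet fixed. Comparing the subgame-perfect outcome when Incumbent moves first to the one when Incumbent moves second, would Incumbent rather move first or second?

second

If Incumbent leads: Entrant's best replies are Soft→E1, Moderate→E1, Aggressive→E4; Incumbent's induced payoffs 7, 11, 8; outcome (Moderate, E1), payoffs (11, 11).
If Entrant leads: Incumbent's best replies are E1→Moderate, E2→Aggressive, E3→Aggressive, E4→Moderate; Entrant's induced payoffs 11, 5, 12, 3; outcome (Aggressive, E3), payoffs (13, 12).
Incumbent gets 11 moving first and 13 moving second, so Incumbent prefers to move second.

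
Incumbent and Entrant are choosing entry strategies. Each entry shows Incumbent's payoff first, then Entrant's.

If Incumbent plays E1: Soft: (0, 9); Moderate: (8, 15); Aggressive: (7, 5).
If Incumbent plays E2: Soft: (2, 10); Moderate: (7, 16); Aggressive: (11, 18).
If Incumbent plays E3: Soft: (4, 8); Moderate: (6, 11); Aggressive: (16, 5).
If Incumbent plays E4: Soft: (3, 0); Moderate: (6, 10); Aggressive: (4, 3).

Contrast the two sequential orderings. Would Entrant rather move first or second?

second

If Incumbent leads: Entrant's best replies are E1→Moderate, E2→Aggressive, E3→Moderate, E4→Moderate; Incumbent's induced payoffs 8, 11, 6, 6; outcome (E2, Aggressive), payoffs (11, 18).
If Entrant leads: Incumbent's best replies are Soft→E3, Moderate→E1, Aggressive→E3; Entrant's induced payoffs 8, 15, 5; outcome (E1, Moderate), payoffs (8, 15).
Entrant gets 15 moving first and 18 moving second, so Entrant prefers to move second.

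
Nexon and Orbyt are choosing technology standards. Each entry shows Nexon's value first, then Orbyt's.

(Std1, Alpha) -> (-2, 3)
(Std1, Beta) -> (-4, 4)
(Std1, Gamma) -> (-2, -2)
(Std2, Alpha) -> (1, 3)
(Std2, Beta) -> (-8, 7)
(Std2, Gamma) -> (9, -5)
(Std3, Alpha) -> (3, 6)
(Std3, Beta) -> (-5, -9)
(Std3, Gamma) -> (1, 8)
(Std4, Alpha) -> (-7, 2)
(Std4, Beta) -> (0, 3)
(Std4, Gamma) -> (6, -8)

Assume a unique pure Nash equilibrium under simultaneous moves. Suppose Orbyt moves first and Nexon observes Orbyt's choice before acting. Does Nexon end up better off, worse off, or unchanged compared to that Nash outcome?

better off

Nexon best-responds to each possible Orbyt move:
- Alpha: BR = Std3, leader payoff 6.
- Beta: BR = Std4, leader payoff 3.
- Gamma: BR = Std2, leader payoff -5.
Among 6, 3, -5, the best is 6 at Alpha. Subgame-perfect outcome: (Std3, Alpha) with payoffs (3, 6).
Under simultaneous play:
Nexon's best replies: Alpha→Std3; Beta→Std4; Gamma→Std2.
Orbyt's best replies: Std1→Beta; Std2→Beta; Std3→Gamma; Std4→Beta.
Only (Std4, Beta) has each player best-responding; Nash payoffs (0, 3).
Nexon earns 3 sequentially versus 0 at the Nash outcome: better off.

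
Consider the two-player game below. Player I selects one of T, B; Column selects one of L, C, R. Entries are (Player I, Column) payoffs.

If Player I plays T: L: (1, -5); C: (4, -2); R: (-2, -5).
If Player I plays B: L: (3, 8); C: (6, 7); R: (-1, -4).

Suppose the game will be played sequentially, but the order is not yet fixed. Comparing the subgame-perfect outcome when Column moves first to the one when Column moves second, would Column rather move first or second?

first

If Player I leads: Column's best replies are T→C, B→L; Player I's induced payoffs 4, 3; outcome (T, C), payoffs (4, -2).
If Column leads: Player I's best replies are L→B, C→B, R→B; Column's induced payoffs 8, 7, -4; outcome (B, L), payoffs (3, 8).
Column gets 8 moving first and -2 moving second, so Column prefers to move first.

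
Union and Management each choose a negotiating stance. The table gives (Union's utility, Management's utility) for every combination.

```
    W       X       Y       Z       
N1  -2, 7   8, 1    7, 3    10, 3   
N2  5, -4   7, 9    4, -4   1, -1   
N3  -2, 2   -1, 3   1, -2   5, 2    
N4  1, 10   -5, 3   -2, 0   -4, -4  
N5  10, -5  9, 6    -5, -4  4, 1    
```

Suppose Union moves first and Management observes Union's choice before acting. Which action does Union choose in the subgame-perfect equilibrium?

N5

Management best-responds to each possible Union move:
- N1: BR = W, leader payoff -2.
- N2: BR = X, leader payoff 7.
- N3: BR = X, leader payoff -1.
- N4: BR = W, leader payoff 1.
- N5: BR = X, leader payoff 9.
Union's induced payoffs are -2, 7, -1, 1, 9, so Union commits to N5. Subgame-perfect outcome: (N5, X) with payoffs (9, 6).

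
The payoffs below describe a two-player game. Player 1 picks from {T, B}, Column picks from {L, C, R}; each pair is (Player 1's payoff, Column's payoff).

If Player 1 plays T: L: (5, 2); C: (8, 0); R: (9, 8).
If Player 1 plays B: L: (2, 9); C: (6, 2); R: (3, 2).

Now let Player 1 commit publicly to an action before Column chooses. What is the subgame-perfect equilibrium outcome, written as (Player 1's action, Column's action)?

Backward induction with Player 1 moving first.
- T: BR = R, leader payoff 9.
- B: BR = L, leader payoff 2.
Maximizing over 9, 2, Player 1 chooses T. Subgame-perfect outcome: (T, R) with payoffs (9, 8).

(T, R)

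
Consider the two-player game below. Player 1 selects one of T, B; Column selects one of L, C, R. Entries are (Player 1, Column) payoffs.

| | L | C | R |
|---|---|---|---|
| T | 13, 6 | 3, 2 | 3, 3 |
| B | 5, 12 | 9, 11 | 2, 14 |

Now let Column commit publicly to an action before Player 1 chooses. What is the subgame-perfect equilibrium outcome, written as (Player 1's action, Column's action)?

Backward induction with Column moving first.
- L → Player 1 plays T (best of 13, 5); Column gets 6.
- C → Player 1 plays B (best of 3, 9); Column gets 11.
- R → Player 1 plays T (best of 3, 2); Column gets 3.
Among 6, 11, 3, the best is 11 at C. Subgame-perfect outcome: (B, C) with payoffs (9, 11).

(B, C)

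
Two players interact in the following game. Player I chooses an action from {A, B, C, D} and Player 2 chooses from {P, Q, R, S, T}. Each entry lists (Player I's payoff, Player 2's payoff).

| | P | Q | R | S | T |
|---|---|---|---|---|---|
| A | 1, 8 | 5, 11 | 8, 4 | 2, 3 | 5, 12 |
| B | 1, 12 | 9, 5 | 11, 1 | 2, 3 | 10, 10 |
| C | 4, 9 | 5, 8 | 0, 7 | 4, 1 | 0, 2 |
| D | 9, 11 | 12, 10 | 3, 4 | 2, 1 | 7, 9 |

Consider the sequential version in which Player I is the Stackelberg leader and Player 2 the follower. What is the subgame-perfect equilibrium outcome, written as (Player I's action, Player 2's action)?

Work backward from Player 2's decision.
- A: Player 2 compares 8, 11, 4, 3, 12 and picks T; Player I would get 5.
- B: Player 2 compares 12, 5, 1, 3, 10 and picks P; Player I would get 1.
- C: Player 2 compares 9, 8, 7, 1, 2 and picks P; Player I would get 4.
- D: Player 2 compares 11, 10, 4, 1, 9 and picks P; Player I would get 9.
Maximizing over 5, 1, 4, 9, Player I chooses D. Subgame-perfect outcome: (D, P) with payoffs (9, 11).

(D, P)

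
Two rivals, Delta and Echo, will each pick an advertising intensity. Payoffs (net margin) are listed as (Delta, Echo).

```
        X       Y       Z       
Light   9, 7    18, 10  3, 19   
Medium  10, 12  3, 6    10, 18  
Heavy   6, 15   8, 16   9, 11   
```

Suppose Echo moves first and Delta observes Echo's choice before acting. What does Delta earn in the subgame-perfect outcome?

Work backward from Delta's decision.
- X → Delta plays Medium (best of 9, 10, 6); Echo gets 12.
- Y → Delta plays Light (best of 18, 3, 8); Echo gets 10.
- Z → Delta plays Medium (best of 3, 10, 9); Echo gets 18.
Maximizing over 12, 10, 18, Echo chooses Z. Subgame-perfect outcome: (Medium, Z) with payoffs (10, 18).

10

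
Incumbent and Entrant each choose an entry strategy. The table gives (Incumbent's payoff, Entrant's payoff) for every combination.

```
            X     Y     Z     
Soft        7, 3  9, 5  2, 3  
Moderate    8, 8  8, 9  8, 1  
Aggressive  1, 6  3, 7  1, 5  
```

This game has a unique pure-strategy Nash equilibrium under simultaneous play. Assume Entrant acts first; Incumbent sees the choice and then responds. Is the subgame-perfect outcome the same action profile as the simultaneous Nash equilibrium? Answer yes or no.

no

Backward induction with Entrant moving first.
- X → Incumbent plays Moderate (best of 7, 8, 1); Entrant gets 8.
- Y → Incumbent plays Soft (best of 9, 8, 3); Entrant gets 5.
- Z → Incumbent plays Moderate (best of 2, 8, 1); Entrant gets 1.
Entrant's induced payoffs are 8, 5, 1, so Entrant commits to X. Subgame-perfect outcome: (Moderate, X) with payoffs (8, 8).
For the simultaneous game, intersect best replies.
Incumbent's best replies: X→Moderate; Y→Soft; Z→Moderate.
Entrant's best replies: Soft→Y; Moderate→Y; Aggressive→Y.
Only (Soft, Y) has each player best-responding; Nash payoffs (9, 5).
Sequential outcome (Moderate, X) differs from the Nash profile (Soft, Y).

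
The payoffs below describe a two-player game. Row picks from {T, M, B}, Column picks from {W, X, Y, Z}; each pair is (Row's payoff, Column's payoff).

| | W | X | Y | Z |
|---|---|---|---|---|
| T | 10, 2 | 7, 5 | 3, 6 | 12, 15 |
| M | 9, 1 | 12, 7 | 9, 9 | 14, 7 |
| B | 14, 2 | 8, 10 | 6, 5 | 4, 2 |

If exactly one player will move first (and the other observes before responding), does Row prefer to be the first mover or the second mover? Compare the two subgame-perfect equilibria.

first

If Row leads: Column's best replies are T→Z, M→Y, B→X; Row's induced payoffs 12, 9, 8; outcome (T, Z), payoffs (12, 15).
If Column leads: Row's best replies are W→B, X→M, Y→M, Z→M; Column's induced payoffs 2, 7, 9, 7; outcome (M, Y), payoffs (9, 9).
Row gets 12 moving first and 9 moving second, so Row prefers to move first.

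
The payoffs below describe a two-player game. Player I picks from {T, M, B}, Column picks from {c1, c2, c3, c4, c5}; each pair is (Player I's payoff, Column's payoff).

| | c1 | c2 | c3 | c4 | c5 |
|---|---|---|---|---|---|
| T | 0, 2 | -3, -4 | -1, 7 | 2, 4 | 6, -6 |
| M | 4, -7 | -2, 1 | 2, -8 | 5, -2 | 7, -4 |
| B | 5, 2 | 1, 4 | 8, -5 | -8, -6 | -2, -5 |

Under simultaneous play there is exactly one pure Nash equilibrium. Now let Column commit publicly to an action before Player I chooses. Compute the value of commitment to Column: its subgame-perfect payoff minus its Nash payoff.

Player I best-responds to each possible Column move:
- c1: BR = B, leader payoff 2.
- c2: BR = B, leader payoff 4.
- c3: BR = B, leader payoff -5.
- c4: BR = M, leader payoff -2.
- c5: BR = M, leader payoff -4.
Column's induced payoffs are 2, 4, -5, -2, -4, so Column commits to c2. Subgame-perfect outcome: (B, c2) with payoffs (1, 4).
Now find the simultaneous Nash equilibrium.
Player I's best replies: c1→B; c2→B; c3→B; c4→M; c5→M.
Column's best replies: T→c3; M→c2; B→c2.
Only (B, c2) has each player best-responding; Nash payoffs (1, 4).
Column's commitment gain: 4 − 4 = 0.

0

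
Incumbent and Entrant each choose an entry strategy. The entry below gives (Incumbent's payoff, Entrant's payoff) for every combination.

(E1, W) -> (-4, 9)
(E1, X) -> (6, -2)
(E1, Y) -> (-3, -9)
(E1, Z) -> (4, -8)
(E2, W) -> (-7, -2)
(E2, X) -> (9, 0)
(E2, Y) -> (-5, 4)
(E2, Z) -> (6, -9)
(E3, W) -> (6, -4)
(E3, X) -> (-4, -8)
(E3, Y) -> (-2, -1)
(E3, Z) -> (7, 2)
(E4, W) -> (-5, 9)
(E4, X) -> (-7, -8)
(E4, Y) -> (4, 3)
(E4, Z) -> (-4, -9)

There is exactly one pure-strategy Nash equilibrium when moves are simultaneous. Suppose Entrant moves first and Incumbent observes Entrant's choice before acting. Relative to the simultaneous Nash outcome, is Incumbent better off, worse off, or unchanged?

worse off

Incumbent best-responds to each possible Entrant move:
- W: BR = E3, leader payoff -4.
- X: BR = E2, leader payoff 0.
- Y: BR = E4, leader payoff 3.
- Z: BR = E3, leader payoff 2.
Entrant's induced payoffs are -4, 0, 3, 2, so Entrant commits to Y. Subgame-perfect outcome: (E4, Y) with payoffs (4, 3).
Now find the simultaneous Nash equilibrium.
Incumbent's best replies: W→E3; X→E2; Y→E4; Z→E3.
Entrant's best replies: E1→W; E2→Y; E3→Z; E4→W.
The unique mutual best reply is (E3, Z), giving (7, 2).
Incumbent earns 4 sequentially versus 7 at the Nash outcome: worse off.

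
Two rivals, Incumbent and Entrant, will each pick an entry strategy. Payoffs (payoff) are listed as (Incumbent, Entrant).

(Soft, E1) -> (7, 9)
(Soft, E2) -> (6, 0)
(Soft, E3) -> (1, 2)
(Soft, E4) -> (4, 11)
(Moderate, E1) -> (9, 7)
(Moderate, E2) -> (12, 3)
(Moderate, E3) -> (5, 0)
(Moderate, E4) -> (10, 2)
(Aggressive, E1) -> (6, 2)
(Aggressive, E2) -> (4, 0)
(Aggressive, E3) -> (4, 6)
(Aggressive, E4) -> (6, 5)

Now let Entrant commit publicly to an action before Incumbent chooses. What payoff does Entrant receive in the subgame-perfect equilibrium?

Solve by backward induction (Entrant leads).
- E1 → Incumbent plays Moderate (best of 7, 9, 6); Entrant gets 7.
- E2 → Incumbent plays Moderate (best of 6, 12, 4); Entrant gets 3.
- E3 → Incumbent plays Moderate (best of 1, 5, 4); Entrant gets 0.
- E4 → Incumbent plays Moderate (best of 4, 10, 6); Entrant gets 2.
Among 7, 3, 0, 2, the best is 7 at E1. Subgame-perfect outcome: (Moderate, E1) with payoffs (9, 7).

7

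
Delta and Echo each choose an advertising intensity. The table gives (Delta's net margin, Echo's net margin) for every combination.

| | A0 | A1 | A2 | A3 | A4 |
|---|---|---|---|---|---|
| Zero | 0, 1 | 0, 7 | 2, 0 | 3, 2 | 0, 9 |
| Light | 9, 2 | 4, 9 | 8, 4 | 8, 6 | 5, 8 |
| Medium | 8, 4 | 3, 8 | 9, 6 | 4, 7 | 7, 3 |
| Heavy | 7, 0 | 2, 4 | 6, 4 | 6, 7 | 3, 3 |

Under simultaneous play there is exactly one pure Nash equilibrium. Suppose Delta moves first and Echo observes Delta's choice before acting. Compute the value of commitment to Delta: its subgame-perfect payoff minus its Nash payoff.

2

Echo best-responds to each possible Delta move:
- Zero: BR = A4, leader payoff 0.
- Light: BR = A1, leader payoff 4.
- Medium: BR = A1, leader payoff 3.
- Heavy: BR = A3, leader payoff 6.
Maximizing over 0, 4, 3, 6, Delta chooses Heavy. Subgame-perfect outcome: (Heavy, A3) with payoffs (6, 7).
For the simultaneous game, intersect best replies.
Delta's best replies: A0→Light; A1→Light; A2→Medium; A3→Light; A4→Medium.
Echo's best replies: Zero→A4; Light→A1; Medium→A1; Heavy→A3.
Only (Light, A1) has each player best-responding; Nash payoffs (4, 9).
Delta's commitment gain: 6 − 4 = 2.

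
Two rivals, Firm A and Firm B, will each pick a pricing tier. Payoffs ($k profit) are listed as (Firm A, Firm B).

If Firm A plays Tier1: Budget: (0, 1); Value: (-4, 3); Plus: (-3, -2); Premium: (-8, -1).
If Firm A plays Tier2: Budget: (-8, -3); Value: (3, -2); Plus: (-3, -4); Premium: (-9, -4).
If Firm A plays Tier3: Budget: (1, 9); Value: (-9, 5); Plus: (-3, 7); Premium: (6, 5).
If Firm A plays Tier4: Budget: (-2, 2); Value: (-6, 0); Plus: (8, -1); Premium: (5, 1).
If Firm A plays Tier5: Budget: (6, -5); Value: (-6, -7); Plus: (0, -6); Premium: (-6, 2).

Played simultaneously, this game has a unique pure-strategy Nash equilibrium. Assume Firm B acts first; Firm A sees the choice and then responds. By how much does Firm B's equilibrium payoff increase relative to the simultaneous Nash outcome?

7

Backward induction with Firm B moving first.
- Budget → Firm A plays Tier5 (best of 0, -8, 1, -2, 6); Firm B gets -5.
- Value → Firm A plays Tier2 (best of -4, 3, -9, -6, -6); Firm B gets -2.
- Plus → Firm A plays Tier4 (best of -3, -3, -3, 8, 0); Firm B gets -1.
- Premium → Firm A plays Tier3 (best of -8, -9, 6, 5, -6); Firm B gets 5.
Firm B's induced payoffs are -5, -2, -1, 5, so Firm B commits to Premium. Subgame-perfect outcome: (Tier3, Premium) with payoffs (6, 5).
Now find the simultaneous Nash equilibrium.
Firm A's best replies: Budget→Tier5; Value→Tier2; Plus→Tier4; Premium→Tier3.
Firm B's best replies: Tier1→Value; Tier2→Value; Tier3→Budget; Tier4→Budget; Tier5→Premium.
The unique mutual best reply is (Tier2, Value), giving (3, -2).
Firm B's commitment gain: 5 − -2 = 7.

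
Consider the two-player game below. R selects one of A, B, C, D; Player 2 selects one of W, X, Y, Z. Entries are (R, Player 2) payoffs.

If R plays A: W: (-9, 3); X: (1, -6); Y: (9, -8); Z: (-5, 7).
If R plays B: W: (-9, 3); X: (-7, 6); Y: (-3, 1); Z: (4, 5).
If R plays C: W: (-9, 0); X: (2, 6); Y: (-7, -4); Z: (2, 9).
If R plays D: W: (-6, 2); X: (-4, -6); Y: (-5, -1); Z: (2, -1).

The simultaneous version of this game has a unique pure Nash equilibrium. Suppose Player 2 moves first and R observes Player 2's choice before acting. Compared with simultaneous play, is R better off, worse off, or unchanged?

better off

Backward induction with Player 2 moving first.
- W: BR = D, leader payoff 2.
- X: BR = C, leader payoff 6.
- Y: BR = A, leader payoff -8.
- Z: BR = B, leader payoff 5.
Player 2's induced payoffs are 2, 6, -8, 5, so Player 2 commits to X. Subgame-perfect outcome: (C, X) with payoffs (2, 6).
Now find the simultaneous Nash equilibrium.
R's best replies: W→D; X→C; Y→A; Z→B.
Player 2's best replies: A→Z; B→X; C→Z; D→W.
The unique mutual best reply is (D, W), giving (-6, 2).
R earns 2 sequentially versus -6 at the Nash outcome: better off.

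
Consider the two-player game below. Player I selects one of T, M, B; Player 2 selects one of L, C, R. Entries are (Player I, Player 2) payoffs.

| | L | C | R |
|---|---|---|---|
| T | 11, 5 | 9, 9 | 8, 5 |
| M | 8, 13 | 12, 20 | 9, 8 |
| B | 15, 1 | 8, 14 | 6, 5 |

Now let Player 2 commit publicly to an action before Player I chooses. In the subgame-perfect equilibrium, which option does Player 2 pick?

Player I best-responds to each possible Player 2 move:
- L → Player I plays B (best of 11, 8, 15); Player 2 gets 1.
- C → Player I plays M (best of 9, 12, 8); Player 2 gets 20.
- R → Player I plays M (best of 8, 9, 6); Player 2 gets 8.
Among 1, 20, 8, the best is 20 at C. Subgame-perfect outcome: (M, C) with payoffs (12, 20).

C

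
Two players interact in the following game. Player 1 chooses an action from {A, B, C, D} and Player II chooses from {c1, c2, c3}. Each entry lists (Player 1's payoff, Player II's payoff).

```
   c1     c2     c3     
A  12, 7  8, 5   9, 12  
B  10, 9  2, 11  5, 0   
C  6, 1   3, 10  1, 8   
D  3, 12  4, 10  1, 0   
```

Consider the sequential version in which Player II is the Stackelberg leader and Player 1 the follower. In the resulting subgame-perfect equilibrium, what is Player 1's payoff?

9

Player 1 best-responds to each possible Player II move:
- c1: BR = A, leader payoff 7.
- c2: BR = A, leader payoff 5.
- c3: BR = A, leader payoff 12.
Player II's induced payoffs are 7, 5, 12, so Player II commits to c3. Subgame-perfect outcome: (A, c3) with payoffs (9, 12).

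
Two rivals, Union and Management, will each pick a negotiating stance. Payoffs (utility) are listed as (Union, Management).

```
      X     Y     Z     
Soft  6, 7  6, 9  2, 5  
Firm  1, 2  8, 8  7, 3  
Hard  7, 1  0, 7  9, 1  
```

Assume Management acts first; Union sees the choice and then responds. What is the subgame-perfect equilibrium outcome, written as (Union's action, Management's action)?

Union best-responds to each possible Management move:
- X → Union plays Hard (best of 6, 1, 7); Management gets 1.
- Y → Union plays Firm (best of 6, 8, 0); Management gets 8.
- Z → Union plays Hard (best of 2, 7, 9); Management gets 1.
Management's induced payoffs are 1, 8, 1, so Management commits to Y. Subgame-perfect outcome: (Firm, Y) with payoffs (8, 8).

(Firm, Y)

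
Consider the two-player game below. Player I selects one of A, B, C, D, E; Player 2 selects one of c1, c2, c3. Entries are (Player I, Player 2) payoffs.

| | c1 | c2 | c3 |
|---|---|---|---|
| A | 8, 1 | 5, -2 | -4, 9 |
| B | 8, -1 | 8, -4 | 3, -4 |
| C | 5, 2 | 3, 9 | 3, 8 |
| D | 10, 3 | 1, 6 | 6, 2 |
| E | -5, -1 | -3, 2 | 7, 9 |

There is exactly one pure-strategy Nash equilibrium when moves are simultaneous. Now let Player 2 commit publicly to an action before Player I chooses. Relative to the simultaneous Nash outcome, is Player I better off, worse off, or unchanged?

unchanged

Backward induction with Player 2 moving first.
- c1 → Player I plays D (best of 8, 8, 5, 10, -5); Player 2 gets 3.
- c2 → Player I plays B (best of 5, 8, 3, 1, -3); Player 2 gets -4.
- c3 → Player I plays E (best of -4, 3, 3, 6, 7); Player 2 gets 9.
Player 2's induced payoffs are 3, -4, 9, so Player 2 commits to c3. Subgame-perfect outcome: (E, c3) with payoffs (7, 9).
Under simultaneous play:
Player I's best replies: c1→D; c2→B; c3→E.
Player 2's best replies: A→c3; B→c1; C→c2; D→c2; E→c3.
Only (E, c3) has each player best-responding; Nash payoffs (7, 9).
Player I earns 7 sequentially versus 7 at the Nash outcome: unchanged.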